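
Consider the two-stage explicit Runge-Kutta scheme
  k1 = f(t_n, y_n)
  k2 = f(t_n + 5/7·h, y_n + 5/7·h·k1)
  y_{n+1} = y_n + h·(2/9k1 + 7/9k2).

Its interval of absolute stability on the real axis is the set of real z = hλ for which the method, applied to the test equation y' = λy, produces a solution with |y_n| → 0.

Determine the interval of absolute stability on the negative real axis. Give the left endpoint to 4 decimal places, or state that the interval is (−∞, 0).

z∈(-1.8000,0).

On y'=λy, z=hλ:
  k1=λy_n ⇒ h·k1=z·y_n;  k2=λ(1+5/7z)y_n ⇒ h·k2=z(1+5/7z)y_n
  y_{n+1}/y_n = 1 + 2/9z + 7/9z(1+5/7z) = 1 + z + 5/9z²
  ⇒ R(z) = 1 + z + 5/9z².

Boundary: |R(x)|=1, x<0.
x=-1.64: |R|=0.8542
R=1: x+5/9x²=0 ⇒ x=−9/5=-1.8000; min R=1−1/(4·5/9)=0.5500>−1
Confirm numerically:
  x=-1.110: |R|=0.57450 <1
  x=-0.866: |R|=0.55064 <1
  x=-0.817: |R|=0.55383 <1
  x=-2.329: |R|=1.68447 >1
  x=-2.258: |R|=1.57454 >1
  x=-1.951: |R|=1.16367 >1
Stable set (-1.8000, 0).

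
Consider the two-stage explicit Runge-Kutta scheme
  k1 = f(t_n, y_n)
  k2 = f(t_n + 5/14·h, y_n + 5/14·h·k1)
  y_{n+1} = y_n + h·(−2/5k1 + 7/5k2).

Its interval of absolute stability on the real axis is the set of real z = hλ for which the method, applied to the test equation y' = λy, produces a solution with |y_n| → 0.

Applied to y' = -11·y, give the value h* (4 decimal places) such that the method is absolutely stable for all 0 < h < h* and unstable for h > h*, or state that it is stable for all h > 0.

(-2.0000,0); λ=-11 ⇒ h* = (2)/11 = 0.1818.

Set f=λy, z=hλ:
  k1=λy_n ⇒ h·k1=z·y_n;  k2=λ(1+5/14z)y_n ⇒ h·k2=z(1+5/14z)y_n
  y_{n+1}/y_n = 1 − 2/5z + 7/5z(1+5/14z) = 1 + z + 1/2z²
  ⇒ R(z) = 1 + z + 1/2z².

Find x<0 with |R(x)|<1.
x=-0.61: |R|=0.5760
R=1: x+1/2x²=0 ⇒ x=−2=-2.0000; min R=1−1/(4·1/2)=0.5000>−1
Confirm numerically:
  x=-1.558: |R|=0.65568 <1
  x=-1.380: |R|=0.57220 <1
  x=-1.017: |R|=0.50014 <1
  x=-2.541: |R|=1.68734 >1
  x=-2.512: |R|=1.64307 >1
  x=-2.192: |R|=1.21043 >1
Stable set (-2.0000, 0).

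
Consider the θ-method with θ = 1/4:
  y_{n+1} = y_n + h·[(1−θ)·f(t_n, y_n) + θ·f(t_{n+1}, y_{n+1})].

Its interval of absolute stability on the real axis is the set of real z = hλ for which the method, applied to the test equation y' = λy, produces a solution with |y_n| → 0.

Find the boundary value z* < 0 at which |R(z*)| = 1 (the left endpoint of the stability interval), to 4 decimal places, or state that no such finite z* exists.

left endpoint -4.0000.

Test eqn y'=λy, z=hλ:
  y_{n+1} = y_n + z·[3/4·y_n + 1/4·y_{n+1}] ⇒ (1 − 1/4z)y_{n+1} = (1 + 3/4z)y_n
  so R(z) = (1 + 3/4z)/(1 − 1/4z).

Need |R(x)|<1, x<0.
x=-0.67: |R|=0.4261
R=−1: 1+3/4x = −1+1/4x ⇒ -1/2x=2 ⇒ x=2/(-1/2)=-4.0000
Confirm numerically:
  x=-3.175: |R|=0.77003 <1
  x=-2.273: |R|=0.44939 <1
  x=-2.117: |R|=0.38434 <1
  x=-1.692: |R|=0.18904 <1
  x=-4.369: |R|=1.08818 >1
  x=-4.320: |R|=1.07692 >1
So |R|<1 on (-4.0000, 0).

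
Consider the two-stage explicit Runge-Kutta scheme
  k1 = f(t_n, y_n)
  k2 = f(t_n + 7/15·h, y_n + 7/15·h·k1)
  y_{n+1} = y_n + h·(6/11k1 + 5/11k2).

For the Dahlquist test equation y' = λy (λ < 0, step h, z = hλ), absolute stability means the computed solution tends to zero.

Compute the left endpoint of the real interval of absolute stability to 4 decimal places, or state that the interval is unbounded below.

With y'=λy (z=hλ):
  k1=λy_n ⇒ h·k1=z·y_n;  k2=λ(1+7/15z)y_n ⇒ h·k2=z(1+7/15z)y_n
  y_{n+1}/y_n = 1 + 6/11z + 5/11z(1+7/15z) = 1 + z + 7/33z²
  R(z) = 1 + z + 7/33z².

Solve |R(x)|<1 on ℝ⁻.
x=-0.44: |R|=0.6011
R=1: x+7/33x²=0 ⇒ x=−33/7=-4.7143; min R=1−1/(4·7/33)=-0.1786>−1
Confirm numerically:
  x=-4.276: |R|=0.60246 <1
  x=-3.502: |R|=0.09946 <1
  x=-2.303: |R|=0.17795 <1
  x=-1.973: |R|=0.14727 <1
  x=-5.202: |R|=1.53817 >1
  x=-4.997: |R|=1.29967 >1
  x=-4.865: |R|=1.15553 >1
Stable set (-4.7143, 0).

left endpoint -4.7143.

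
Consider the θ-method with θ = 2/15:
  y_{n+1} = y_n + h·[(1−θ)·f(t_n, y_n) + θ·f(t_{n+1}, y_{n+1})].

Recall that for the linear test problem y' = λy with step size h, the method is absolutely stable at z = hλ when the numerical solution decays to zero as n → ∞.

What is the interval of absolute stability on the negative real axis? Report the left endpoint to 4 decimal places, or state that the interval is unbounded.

z∈(-2.7273,0).

On y'=λy, z=hλ:
  y_{n+1} = y_n + z·[13/15·y_n + 2/15·y_{n+1}] ⇒ (1 − 2/15z)y_{n+1} = (1 + 13/15z)y_n
  Hence R(z) = (1 + 13/15z)/(1 − 2/15z).

Solve |R(x)|<1 on ℝ⁻.
x=-1.74: |R|=0.4123
R=−1: 1+13/15x = −1+2/15x ⇒ -11/15x=2 ⇒ x=2/(-11/15)=-2.7273
Confirm numerically:
  x=-2.587: |R|=0.92352 <1
  x=-2.564: |R|=0.91077 <1
  x=-2.255: |R|=0.73373 <1
  x=-1.549: |R|=0.28384 <1
  x=-3.280: |R|=1.28200 >1
  x=-3.250: |R|=1.26744 >1
Stable set (-2.7273, 0).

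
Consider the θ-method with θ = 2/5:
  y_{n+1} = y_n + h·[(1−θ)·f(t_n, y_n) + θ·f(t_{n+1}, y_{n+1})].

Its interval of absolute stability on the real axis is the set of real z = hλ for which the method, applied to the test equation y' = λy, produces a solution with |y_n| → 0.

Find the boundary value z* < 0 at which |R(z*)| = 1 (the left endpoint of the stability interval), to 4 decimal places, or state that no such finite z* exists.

z* = -10.0000.

On y'=λy, z=hλ:
  y_{n+1} = y_n + z·[3/5·y_n + 2/5·y_{n+1}] ⇒ (1 − 2/5z)y_{n+1} = (1 + 3/5z)y_n
  Hence R(z) = (1 + 3/5z)/(1 − 2/5z).

Need |R(x)|<1, x<0.
x=-1.17: |R|=0.2030
R=−1: 1+3/5x = −1+2/5x ⇒ -1/5x=2 ⇒ x=2/(-1/5)=-10.0000
Confirm numerically:
  x=-7.304: |R|=0.86251 <1
  x=-6.434: |R|=0.80043 <1
  x=-5.895: |R|=0.75551 <1
  x=-4.200: |R|=0.56716 <1
  x=-10.395: |R|=1.01532 >1
  x=-10.317: |R|=1.01237 >1
  x=-10.238: |R|=1.00934 >1
Stable set (-10.0000, 0).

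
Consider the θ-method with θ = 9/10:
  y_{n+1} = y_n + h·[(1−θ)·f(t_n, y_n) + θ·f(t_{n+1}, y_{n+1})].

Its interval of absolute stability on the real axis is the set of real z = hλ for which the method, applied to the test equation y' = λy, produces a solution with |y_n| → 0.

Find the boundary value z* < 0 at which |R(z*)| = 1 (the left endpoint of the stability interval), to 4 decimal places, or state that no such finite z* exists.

interval (−∞, 0).

On y'=λy, z=hλ:
  y_{n+1} = y_n + z·[1/10·y_n + 9/10·y_{n+1}] ⇒ (1 − 9/10z)y_{n+1} = (1 + 1/10z)y_n
  Hence R(z) = (1 + 1/10z)/(1 − 9/10z).

Need |R(x)|<1, x<0.
x=-1.54: |R|=0.3546
x=-2: |R|=0.2857
x=-10: |R|=0.0000
x=-100: |R|=0.0989
θ=9/10≥1/2 ⇒ |1+1/10x|<|1−9/10x| ∀x<0 ⇒ stable on all of ℝ⁻.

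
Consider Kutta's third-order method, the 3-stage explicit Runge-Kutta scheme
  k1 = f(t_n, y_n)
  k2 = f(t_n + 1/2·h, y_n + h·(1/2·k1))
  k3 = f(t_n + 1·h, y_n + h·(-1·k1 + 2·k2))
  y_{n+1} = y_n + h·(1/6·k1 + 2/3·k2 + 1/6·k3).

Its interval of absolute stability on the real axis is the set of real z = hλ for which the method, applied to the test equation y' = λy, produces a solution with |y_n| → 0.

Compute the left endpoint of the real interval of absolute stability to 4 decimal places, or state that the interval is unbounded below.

left endpoint -2.5127.

With y'=λy (z=hλ):
  order 3, 3-stage ⇒ R(z)=1+z+z^2/2+z^3/6
  (e.g. R(-1.79)=-0.14384, |R|=0.14384)

Solve |R(x)|<1 on ℝ⁻.
x=-1.79: |R|=0.1438
|R(-2.46)|=0.9154 |R(-1.39)|=0.1284 |R(-1.12)|=0.2730
Bisect:
  x_lo=-3.0195 |R|=2.0491  x_hi=-0.1451 |R|=0.8649
  mid=-1.58229 |R|=0.00929 →hi
  mid=-2.30089 |R|=0.68403 →hi
  mid=-2.66019 |R|=1.25941 →lo
  mid=-2.48054 |R|=0.94783 →hi
  mid=-2.57037 |R|=1.09729 →lo
  mid=-2.52546 |R|=1.02102 →lo
  mid=-2.50300 |R|=0.98405 →hi
  mid=-2.51423 |R|=1.00244 →lo
  mid=-2.50861 |R|=0.99322 →hi
  ...
  [-2.51282,-2.51265] ⇒ x*=-2.5127
Stable set (-2.5127, 0).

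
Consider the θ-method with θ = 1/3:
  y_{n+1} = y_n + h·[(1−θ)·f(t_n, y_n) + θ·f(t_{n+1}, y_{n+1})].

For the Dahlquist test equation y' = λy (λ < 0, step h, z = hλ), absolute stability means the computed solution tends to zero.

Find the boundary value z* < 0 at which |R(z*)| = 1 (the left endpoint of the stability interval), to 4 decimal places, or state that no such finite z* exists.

z* = -6.0000.

With y'=λy (z=hλ):
  y_{n+1} = y_n + z·[2/3·y_n + 1/3·y_{n+1}] ⇒ (1 − 1/3z)y_{n+1} = (1 + 2/3z)y_n
  so R(z) = (1 + 2/3z)/(1 − 1/3z).

Solve |R(x)|<1 on ℝ⁻.
x=-0.87: |R|=0.3256
R=−1: 1+2/3x = −1+1/3x ⇒ -1/3x=2 ⇒ x=2/(-1/3)=-6.0000
Confirm numerically:
  x=-4.260: |R|=0.76033 <1
  x=-3.992: |R|=0.71281 <1
  x=-3.590: |R|=0.63429 <1
  x=-6.421: |R|=1.04469 >1
  x=-6.239: |R|=1.02587 >1
  x=-6.029: |R|=1.00321 >1
Interval (-6.0000, 0).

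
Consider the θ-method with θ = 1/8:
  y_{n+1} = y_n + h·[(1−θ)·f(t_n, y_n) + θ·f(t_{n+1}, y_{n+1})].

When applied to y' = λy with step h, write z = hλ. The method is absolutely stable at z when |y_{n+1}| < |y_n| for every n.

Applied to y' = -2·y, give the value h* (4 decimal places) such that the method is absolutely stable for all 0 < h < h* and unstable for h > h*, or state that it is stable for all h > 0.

Test eqn y'=λy, z=hλ:
  y_{n+1} = y_n + z·[7/8·y_n + 1/8·y_{n+1}] ⇒ (1 − 1/8z)y_{n+1} = (1 + 7/8z)y_n
  R(z) = (1 + 7/8z)/(1 − 1/8z).

Need |R(x)|<1, x<0.
x=-1.45: |R|=0.2275
R=−1: 1+7/8x = −1+1/8x ⇒ -3/4x=2 ⇒ x=2/(-3/4)=-2.6667
Confirm numerically:
  x=-2.604: |R|=0.96454 <1
  x=-2.448: |R|=0.87443 <1
  x=-1.403: |R|=0.19366 <1
  x=-1.218: |R|=0.05706 <1
  x=-3.164: |R|=1.26729 >1
  x=-2.885: |R|=1.12035 >1
Interval (-2.6667, 0).

(-2.6667,0); λ=-2 ⇒ h* = (8/3)/2 = 1.3333.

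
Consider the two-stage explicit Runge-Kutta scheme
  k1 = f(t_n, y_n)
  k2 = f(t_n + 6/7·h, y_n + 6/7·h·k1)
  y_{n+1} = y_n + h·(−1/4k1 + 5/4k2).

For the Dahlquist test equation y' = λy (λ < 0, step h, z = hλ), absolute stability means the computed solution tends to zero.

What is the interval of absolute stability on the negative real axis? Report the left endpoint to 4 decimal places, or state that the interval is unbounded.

z∈(-0.9333,0).

Set f=λy, z=hλ:
  k1=λy_n ⇒ h·k1=z·y_n;  k2=λ(1+6/7z)y_n ⇒ h·k2=z(1+6/7z)y_n
  y_{n+1}/y_n = 1 − 1/4z + 5/4z(1+6/7z) = 1 + z + 15/14z²
  Hence R(z) = 1 + z + 15/14z².

Solve |R(x)|<1 on ℝ⁻.
x=-0.91: |R|=0.9772
R=1: x+15/14x²=0 ⇒ x=−14/15=-0.9333; min R=1−1/(4·15/14)=0.7667>−1
Confirm numerically:
  x=-0.766: |R|=0.86267 <1
  x=-0.545: |R|=0.77324 <1
  x=-0.441: |R|=0.76737 <1
  x=-1.348: |R|=1.59890 >1
  x=-1.068: |R|=1.15410 >1
Stable set (-0.9333, 0).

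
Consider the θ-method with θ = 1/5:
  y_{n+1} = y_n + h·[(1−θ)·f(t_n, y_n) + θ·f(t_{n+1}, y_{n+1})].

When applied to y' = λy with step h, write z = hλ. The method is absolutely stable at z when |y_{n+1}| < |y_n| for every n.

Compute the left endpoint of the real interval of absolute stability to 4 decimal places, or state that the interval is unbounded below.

Set f=λy, z=hλ:
  y_{n+1} = y_n + z·[4/5·y_n + 1/5·y_{n+1}] ⇒ (1 − 1/5z)y_{n+1} = (1 + 4/5z)y_n
  so R(z) = (1 + 4/5z)/(1 − 1/5z).

Find x<0 with |R(x)|<1.
x=-0.56: |R|=0.4964
R=−1: 1+4/5x = −1+1/5x ⇒ -3/5x=2 ⇒ x=2/(-3/5)=-3.3333
Confirm numerically:
  x=-2.955: |R|=0.85732 <1
  x=-2.734: |R|=0.76752 <1
  x=-1.685: |R|=0.26028 <1
  x=-3.881: |R|=1.18500 >1
  x=-3.450: |R|=1.04142 >1
Stable set (-3.3333, 0).

left endpoint -3.3333.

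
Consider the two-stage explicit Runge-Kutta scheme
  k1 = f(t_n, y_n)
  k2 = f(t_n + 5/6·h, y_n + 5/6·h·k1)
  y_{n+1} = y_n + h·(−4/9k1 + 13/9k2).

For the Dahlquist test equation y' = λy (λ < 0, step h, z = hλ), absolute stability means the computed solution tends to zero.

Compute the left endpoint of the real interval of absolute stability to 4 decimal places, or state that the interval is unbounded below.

left endpoint -0.8308.

Set f=λy, z=hλ:
  k1=λy_n ⇒ h·k1=z·y_n;  k2=λ(1+5/6z)y_n ⇒ h·k2=z(1+5/6z)y_n
  y_{n+1}/y_n = 1 − 4/9z + 13/9z(1+5/6z) = 1 + z + 65/54z²
  ⇒ R(z) = 1 + z + 65/54z².

Need |R(x)|<1, x<0.
x=-1.09: |R|=1.3401
R=1: x+65/54x²=0 ⇒ x=−54/65=-0.8308; min R=1−1/(4·65/54)=0.7923>−1
Confirm numerically:
  x=-0.651: |R|=0.85913 <1
  x=-0.593: |R|=0.83028 <1
  x=-0.458: |R|=0.79449 <1
  x=-1.412: |R|=1.98788 >1
  x=-0.981: |R|=1.17740 >1
Stable set (-0.8308, 0).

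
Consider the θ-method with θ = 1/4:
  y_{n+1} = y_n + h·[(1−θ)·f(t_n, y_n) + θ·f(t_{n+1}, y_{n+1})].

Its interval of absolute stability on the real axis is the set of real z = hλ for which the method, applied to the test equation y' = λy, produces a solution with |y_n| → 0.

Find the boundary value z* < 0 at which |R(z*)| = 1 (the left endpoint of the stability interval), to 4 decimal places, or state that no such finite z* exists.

z* = -4.0000.

Test eqn y'=λy, z=hλ:
  y_{n+1} = y_n + z·[3/4·y_n + 1/4·y_{n+1}] ⇒ (1 − 1/4z)y_{n+1} = (1 + 3/4z)y_n
  so R(z) = (1 + 3/4z)/(1 − 1/4z).

Boundary: |R(x)|=1, x<0.
x=-1.44: |R|=0.0588
R=−1: 1+3/4x = −1+1/4x ⇒ -1/2x=2 ⇒ x=2/(-1/2)=-4.0000
Confirm numerically:
  x=-3.397: |R|=0.83696 <1
  x=-2.372: |R|=0.48901 <1
  x=-2.185: |R|=0.41310 <1
  x=-4.473: |R|=1.11165 >1
  x=-4.118: |R|=1.02907 >1
Interval (-4.0000, 0).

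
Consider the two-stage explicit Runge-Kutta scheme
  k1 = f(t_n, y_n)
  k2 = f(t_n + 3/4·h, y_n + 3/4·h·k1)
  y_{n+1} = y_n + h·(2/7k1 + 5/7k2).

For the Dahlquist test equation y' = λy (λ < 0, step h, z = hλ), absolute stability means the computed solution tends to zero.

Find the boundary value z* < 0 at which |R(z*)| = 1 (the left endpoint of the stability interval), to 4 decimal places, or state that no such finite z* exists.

left endpoint -1.8667.

Set f=λy, z=hλ:
  k1=λy_n ⇒ h·k1=z·y_n;  k2=λ(1+3/4z)y_n ⇒ h·k2=z(1+3/4z)y_n
  y_{n+1}/y_n = 1 + 2/7z + 5/7z(1+3/4z) = 1 + z + 15/28z²
  so R(z) = 1 + z + 15/28z².

Need |R(x)|<1, x<0.
x=-0.95: |R|=0.5335
R=1: x+15/28x²=0 ⇒ x=−28/15=-1.8667; min R=1−1/(4·15/28)=0.5333>−1
Confirm numerically:
  x=-1.488: |R|=0.69815 <1
  x=-1.272: |R|=0.59478 <1
  x=-1.108: |R|=0.54968 <1
  x=-2.374: |R|=1.64522 >1
  x=-2.350: |R|=1.60848 >1
  x=-2.335: |R|=1.58583 >1
So |R|<1 on (-1.8667, 0).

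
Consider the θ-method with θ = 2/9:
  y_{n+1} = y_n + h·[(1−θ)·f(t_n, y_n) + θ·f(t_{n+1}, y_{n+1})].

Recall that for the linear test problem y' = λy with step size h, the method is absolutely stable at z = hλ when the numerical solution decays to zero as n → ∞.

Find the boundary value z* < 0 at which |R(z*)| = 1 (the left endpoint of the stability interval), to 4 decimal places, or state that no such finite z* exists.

With y'=λy (z=hλ):
  y_{n+1} = y_n + z·[7/9·y_n + 2/9·y_{n+1}] ⇒ (1 − 2/9z)y_{n+1} = (1 + 7/9z)y_n
  Hence R(z) = (1 + 7/9z)/(1 − 2/9z).

Find x<0 with |R(x)|<1.
x=-1.11: |R|=0.1096
R=−1: 1+7/9x = −1+2/9x ⇒ -5/9x=2 ⇒ x=2/(-5/9)=-3.6000
Confirm numerically:
  x=-3.527: |R|=0.97726 <1
  x=-3.297: |R|=0.90285 <1
  x=-2.185: |R|=0.47083 <1
  x=-1.760: |R|=0.26518 <1
  x=-4.181: |R|=1.16732 >1
  x=-3.844: |R|=1.07311 >1
  x=-3.624: |R|=1.00739 >1
Interval (-3.6000, 0).

left endpoint -3.6000.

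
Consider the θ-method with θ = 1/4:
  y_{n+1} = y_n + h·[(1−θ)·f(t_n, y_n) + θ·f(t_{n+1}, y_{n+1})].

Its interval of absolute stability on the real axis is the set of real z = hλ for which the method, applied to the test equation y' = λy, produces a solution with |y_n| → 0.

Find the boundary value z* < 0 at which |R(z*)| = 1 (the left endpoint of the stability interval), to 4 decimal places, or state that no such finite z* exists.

z* = -4.0000.

Set f=λy, z=hλ:
  y_{n+1} = y_n + z·[3/4·y_n + 1/4·y_{n+1}] ⇒ (1 − 1/4z)y_{n+1} = (1 + 3/4z)y_n
  so R(z) = (1 + 3/4z)/(1 − 1/4z).

Boundary: |R(x)|=1, x<0.
x=-0.86: |R|=0.2922
R=−1: 1+3/4x = −1+1/4x ⇒ -1/2x=2 ⇒ x=2/(-1/2)=-4.0000
Confirm numerically:
  x=-2.047: |R|=0.35406 <1
  x=-1.823: |R|=0.25228 <1
  x=-1.822: |R|=0.25180 <1
  x=-1.602: |R|=0.14388 <1
  x=-4.531: |R|=1.12449 >1
  x=-4.465: |R|=1.10986 >1
Stable set (-4.0000, 0).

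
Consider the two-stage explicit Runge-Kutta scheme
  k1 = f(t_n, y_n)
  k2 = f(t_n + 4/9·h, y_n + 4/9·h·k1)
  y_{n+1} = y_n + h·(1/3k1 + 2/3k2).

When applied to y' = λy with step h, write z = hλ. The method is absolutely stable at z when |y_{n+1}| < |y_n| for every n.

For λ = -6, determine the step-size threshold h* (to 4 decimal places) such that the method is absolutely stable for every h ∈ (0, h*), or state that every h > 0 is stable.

On y'=λy, z=hλ:
  k1=λy_n ⇒ h·k1=z·y_n;  k2=λ(1+4/9z)y_n ⇒ h·k2=z(1+4/9z)y_n
  y_{n+1}/y_n = 1 + 1/3z + 2/3z(1+4/9z) = 1 + z + 8/27z²
  R(z) = 1 + z + 8/27z².

Find x<0 with |R(x)|<1.
x=-0.76: |R|=0.4111
R=1: x+8/27x²=0 ⇒ x=−27/8=-3.3750; min R=1−1/(4·8/27)=0.1562>−1
Confirm numerically:
  x=-3.017: |R|=0.67997 <1
  x=-2.174: |R|=0.22638 <1
  x=-2.151: |R|=0.21990 <1
  x=-1.402: |R|=0.18040 <1
  x=-3.904: |R|=1.61192 >1
  x=-3.783: |R|=1.45732 >1
Interval (-3.3750, 0).

(-3.3750,0); λ=-6 ⇒ h* = (27/8)/6 = 0.5625.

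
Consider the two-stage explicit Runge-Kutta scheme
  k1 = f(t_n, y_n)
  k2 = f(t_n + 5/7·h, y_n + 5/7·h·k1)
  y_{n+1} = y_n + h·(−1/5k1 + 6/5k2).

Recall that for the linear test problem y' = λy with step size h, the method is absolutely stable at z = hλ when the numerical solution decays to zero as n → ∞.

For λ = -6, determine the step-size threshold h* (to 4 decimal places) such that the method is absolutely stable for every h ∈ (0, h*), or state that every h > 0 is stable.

(-1.1667,0); λ=-6 ⇒ h* = (7/6)/6 = 0.1944.

Test eqn y'=λy, z=hλ:
  k1=λy_n ⇒ h·k1=z·y_n;  k2=λ(1+5/7z)y_n ⇒ h·k2=z(1+5/7z)y_n
  y_{n+1}/y_n = 1 − 1/5z + 6/5z(1+5/7z) = 1 + z + 6/7z²
  R(z) = 1 + z + 6/7z².

Need |R(x)|<1, x<0.
x=-1.77: |R|=1.9153
R=1: x+6/7x²=0 ⇒ x=−7/6=-1.1667; min R=1−1/(4·6/7)=0.7083>−1
Confirm numerically:
  x=-1.019: |R|=0.87102 <1
  x=-0.731: |R|=0.72702 <1
  x=-0.720: |R|=0.72434 <1
  x=-0.519: |R|=0.71188 <1
  x=-1.750: |R|=1.87500 >1
  x=-1.709: |R|=1.79444 >1
  x=-1.433: |R|=1.32713 >1
So |R|<1 on (-1.1667, 0).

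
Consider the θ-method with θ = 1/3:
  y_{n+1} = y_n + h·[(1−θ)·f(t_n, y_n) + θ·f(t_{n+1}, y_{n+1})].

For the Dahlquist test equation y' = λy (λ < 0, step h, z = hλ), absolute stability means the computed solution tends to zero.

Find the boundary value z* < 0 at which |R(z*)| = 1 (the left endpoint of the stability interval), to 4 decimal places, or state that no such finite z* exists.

left endpoint -6.0000.

Set f=λy, z=hλ:
  y_{n+1} = y_n + z·[2/3·y_n + 1/3·y_{n+1}] ⇒ (1 − 1/3z)y_{n+1} = (1 + 2/3z)y_n
  R(z) = (1 + 2/3z)/(1 − 1/3z).

Find x<0 with |R(x)|<1.
x=-1.3: |R|=0.0930
R=−1: 1+2/3x = −1+1/3x ⇒ -1/3x=2 ⇒ x=2/(-1/3)=-6.0000
Confirm numerically:
  x=-5.890: |R|=0.98763 <1
  x=-5.584: |R|=0.95154 <1
  x=-5.076: |R|=0.88559 <1
  x=-4.863: |R|=0.85540 <1
  x=-6.441: |R|=1.04671 >1
  x=-6.433: |R|=1.04590 >1
  x=-6.280: |R|=1.03017 >1
Stable set (-6.0000, 0).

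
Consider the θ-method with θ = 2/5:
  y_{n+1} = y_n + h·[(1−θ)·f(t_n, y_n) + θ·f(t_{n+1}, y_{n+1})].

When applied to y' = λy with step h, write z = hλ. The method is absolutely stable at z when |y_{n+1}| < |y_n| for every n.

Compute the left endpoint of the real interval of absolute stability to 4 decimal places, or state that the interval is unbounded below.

left endpoint -10.0000.

With y'=λy (z=hλ):
  y_{n+1} = y_n + z·[3/5·y_n + 2/5·y_{n+1}] ⇒ (1 − 2/5z)y_{n+1} = (1 + 3/5z)y_n
  R(z) = (1 + 3/5z)/(1 − 2/5z).

Solve |R(x)|<1 on ℝ⁻.
x=-1.31: |R|=0.1404
R=−1: 1+3/5x = −1+2/5x ⇒ -1/5x=2 ⇒ x=2/(-1/5)=-10.0000
Confirm numerically:
  x=-9.466: |R|=0.97769 <1
  x=-7.157: |R|=0.85280 <1
  x=-4.684: |R|=0.63001 <1
  x=-10.552: |R|=1.02115 >1
  x=-10.524: |R|=1.02012 >1
  x=-10.227: |R|=1.00892 >1
Stable set (-10.0000, 0).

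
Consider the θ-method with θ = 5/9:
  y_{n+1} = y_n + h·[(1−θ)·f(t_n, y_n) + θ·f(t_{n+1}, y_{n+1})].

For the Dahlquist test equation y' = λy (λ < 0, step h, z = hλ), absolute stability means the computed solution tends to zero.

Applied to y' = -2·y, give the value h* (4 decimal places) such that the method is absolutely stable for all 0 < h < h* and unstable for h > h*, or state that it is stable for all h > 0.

Test eqn y'=λy, z=hλ:
  y_{n+1} = y_n + z·[4/9·y_n + 5/9·y_{n+1}] ⇒ (1 − 5/9z)y_{n+1} = (1 + 4/9z)y_n
  so R(z) = (1 + 4/9z)/(1 − 5/9z).

Need |R(x)|<1, x<0.
x=-0.69: |R|=0.5012
x=-2: |R|=0.0526
x=-10: |R|=0.5254
x=-100: |R|=0.7682
θ=5/9≥1/2 ⇒ |1+4/9x|<|1−5/9x| ∀x<0 ⇒ interval (−∞,0).

interval (−∞, 0). Any h>0 works for λ=-2.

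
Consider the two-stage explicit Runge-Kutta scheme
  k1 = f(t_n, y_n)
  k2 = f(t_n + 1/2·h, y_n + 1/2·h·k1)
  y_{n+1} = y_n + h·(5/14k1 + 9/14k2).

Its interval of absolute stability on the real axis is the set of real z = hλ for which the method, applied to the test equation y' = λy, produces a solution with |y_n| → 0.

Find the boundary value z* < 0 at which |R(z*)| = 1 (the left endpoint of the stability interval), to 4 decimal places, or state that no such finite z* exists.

Test eqn y'=λy, z=hλ:
  k1=λy_n ⇒ h·k1=z·y_n;  k2=λ(1+1/2z)y_n ⇒ h·k2=z(1+1/2z)y_n
  y_{n+1}/y_n = 1 + 5/14z + 9/14z(1+1/2z) = 1 + z + 9/28z²
  ⇒ R(z) = 1 + z + 9/28z².

Find x<0 with |R(x)|<1.
x=-1.26: |R|=0.2503
R=1: x+9/28x²=0 ⇒ x=−28/9=-3.1111; min R=1−1/(4·9/28)=0.2222>−1
Confirm numerically:
  x=-2.509: |R|=0.51442 <1
  x=-2.365: |R|=0.43282 <1
  x=-1.851: |R|=0.25028 <1
  x=-3.309: |R|=1.21048 >1
  x=-3.282: |R|=1.18028 >1
So |R|<1 on (-3.1111, 0).

left endpoint -3.1111.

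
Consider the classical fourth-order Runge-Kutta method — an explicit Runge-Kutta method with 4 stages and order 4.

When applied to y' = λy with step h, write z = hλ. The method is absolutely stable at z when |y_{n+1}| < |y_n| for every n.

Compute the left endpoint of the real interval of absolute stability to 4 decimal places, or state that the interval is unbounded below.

z* = -2.7853.

On y'=λy, z=hλ:
  order 4, 4-stage ⇒ R(z)=1+z+z^2/2+z^3/6+z^4/24
  (e.g. R(-0.69)=0.50274, |R|=0.50274)

Solve |R(x)|<1 on ℝ⁻.
x=-0.69: |R|=0.5027
|R(-2.88)|=1.1524 |R(-2.07)|=0.3592 |R(-1.91)|=0.3073
Bisect:
  x_lo=-3.3012 |R|=2.1003  x_hi=-0.2363 |R|=0.7895
  mid=-1.76878 |R|=0.28105 →hi
  mid=-2.53500 |R|=0.68372 →hi
  mid=-2.91811 |R|=1.21943 →lo
  mid=-2.72656 |R|=0.91500 →hi
  mid=-2.82234 |R|=1.05730 →lo
  mid=-2.77445 |R|=0.98377 →hi
  mid=-2.79839 |R|=1.01993 →lo
  mid=-2.78642 |R|=1.00170 →lo
  ...
  [-2.78530,-2.78511] ⇒ x*=-2.7853
So |R|<1 on (-2.7853, 0).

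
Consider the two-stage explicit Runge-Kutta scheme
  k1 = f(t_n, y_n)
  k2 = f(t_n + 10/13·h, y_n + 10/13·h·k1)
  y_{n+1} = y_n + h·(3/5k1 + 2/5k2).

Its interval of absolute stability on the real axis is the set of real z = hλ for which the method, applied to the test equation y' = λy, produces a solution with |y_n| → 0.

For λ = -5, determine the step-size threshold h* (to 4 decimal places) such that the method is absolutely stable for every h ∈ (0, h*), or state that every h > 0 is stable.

Test eqn y'=λy, z=hλ:
  k1=λy_n ⇒ h·k1=z·y_n;  k2=λ(1+10/13z)y_n ⇒ h·k2=z(1+10/13z)y_n
  y_{n+1}/y_n = 1 + 3/5z + 2/5z(1+10/13z) = 1 + z + 4/13z²
  R(z) = 1 + z + 4/13z².

Boundary: |R(x)|=1, x<0.
x=-0.75: |R|=0.4231
R=1: x+4/13x²=0 ⇒ x=−13/4=-3.2500; min R=1−1/(4·4/13)=0.1875>−1
Confirm numerically:
  x=-2.596: |R|=0.47760 <1
  x=-2.594: |R|=0.47641 <1
  x=-2.435: |R|=0.38938 <1
  x=-1.473: |R|=0.19461 <1
  x=-3.395: |R|=1.15147 >1
  x=-3.322: |R|=1.07360 >1
Stable set (-3.2500, 0).

(-3.2500,0); λ=-5 ⇒ h* = (13/4)/5 = 0.6500.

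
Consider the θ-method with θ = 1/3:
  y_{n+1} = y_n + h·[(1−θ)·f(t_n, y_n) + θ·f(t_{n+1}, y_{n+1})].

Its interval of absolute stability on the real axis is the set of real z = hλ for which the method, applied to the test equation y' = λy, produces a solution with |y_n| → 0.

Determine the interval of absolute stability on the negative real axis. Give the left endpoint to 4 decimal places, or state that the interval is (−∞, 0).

Test eqn y'=λy, z=hλ:
  y_{n+1} = y_n + z·[2/3·y_n + 1/3·y_{n+1}] ⇒ (1 − 1/3z)y_{n+1} = (1 + 2/3z)y_n
  Hence R(z) = (1 + 2/3z)/(1 − 1/3z).

Need |R(x)|<1, x<0.
x=-1.3: |R|=0.0930
R=−1: 1+2/3x = −1+1/3x ⇒ -1/3x=2 ⇒ x=2/(-1/3)=-6.0000
Confirm numerically:
  x=-5.882: |R|=0.98671 <1
  x=-4.349: |R|=0.77534 <1
  x=-2.987: |R|=0.49674 <1
  x=-2.412: |R|=0.33703 <1
  x=-6.506: |R|=1.05323 >1
  x=-6.290: |R|=1.03122 >1
  x=-6.147: |R|=1.01607 >1
Interval (-6.0000, 0).

z∈(-6.0000,0).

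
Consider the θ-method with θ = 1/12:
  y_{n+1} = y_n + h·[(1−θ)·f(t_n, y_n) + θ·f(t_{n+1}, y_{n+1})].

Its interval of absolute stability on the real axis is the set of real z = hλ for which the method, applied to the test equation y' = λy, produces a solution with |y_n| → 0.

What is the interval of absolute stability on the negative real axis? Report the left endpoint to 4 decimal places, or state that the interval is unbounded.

On y'=λy, z=hλ:
  y_{n+1} = y_n + z·[11/12·y_n + 1/12·y_{n+1}] ⇒ (1 − 1/12z)y_{n+1} = (1 + 11/12z)y_n
  Hence R(z) = (1 + 11/12z)/(1 − 1/12z).

Boundary: |R(x)|=1, x<0.
x=-1.1: |R|=0.0076
R=−1: 1+11/12x = −1+1/12x ⇒ -5/6x=2 ⇒ x=2/(-5/6)=-2.4000
Confirm numerically:
  x=-1.995: |R|=0.71061 <1
  x=-1.648: |R|=0.44900 <1
  x=-1.073: |R|=0.01507 <1
  x=-0.961: |R|=0.11025 <1
  x=-2.818: |R|=1.28209 >1
  x=-2.814: |R|=1.27947 >1
So |R|<1 on (-2.4000, 0).

(-2.4000, 0).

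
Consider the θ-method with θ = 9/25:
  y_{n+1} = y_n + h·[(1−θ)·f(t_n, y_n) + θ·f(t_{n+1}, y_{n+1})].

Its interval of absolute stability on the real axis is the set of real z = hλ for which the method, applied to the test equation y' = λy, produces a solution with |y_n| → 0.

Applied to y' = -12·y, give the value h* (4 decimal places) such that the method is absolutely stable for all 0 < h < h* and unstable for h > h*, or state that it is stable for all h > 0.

Set f=λy, z=hλ:
  y_{n+1} = y_n + z·[16/25·y_n + 9/25·y_{n+1}] ⇒ (1 − 9/25z)y_{n+1} = (1 + 16/25z)y_n
  so R(z) = (1 + 16/25z)/(1 − 9/25z).

Solve |R(x)|<1 on ℝ⁻.
x=-1.46: |R|=0.0430
R=−1: 1+16/25x = −1+9/25x ⇒ -7/25x=2 ⇒ x=2/(-7/25)=-7.1429
Confirm numerically:
  x=-5.748: |R|=0.87275 <1
  x=-3.087: |R|=0.46212 <1
  x=-2.896: |R|=0.41783 <1
  x=-7.562: |R|=1.03153 >1
  x=-7.377: |R|=1.01793 >1
  x=-7.183: |R|=1.00313 >1
So |R|<1 on (-7.1429, 0).

(-7.1429,0); λ=-12 ⇒ h* = (50/7)/12 = 0.5952.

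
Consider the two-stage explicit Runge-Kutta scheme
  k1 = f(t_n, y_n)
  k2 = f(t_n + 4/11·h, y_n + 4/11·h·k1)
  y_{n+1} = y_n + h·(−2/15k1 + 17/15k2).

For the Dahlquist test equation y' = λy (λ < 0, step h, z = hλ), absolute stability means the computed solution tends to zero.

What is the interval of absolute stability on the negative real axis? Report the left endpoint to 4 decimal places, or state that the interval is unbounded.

z∈(-2.4265,0).

Test eqn y'=λy, z=hλ:
  k1=λy_n ⇒ h·k1=z·y_n;  k2=λ(1+4/11z)y_n ⇒ h·k2=z(1+4/11z)y_n
  y_{n+1}/y_n = 1 − 2/15z + 17/15z(1+4/11z) = 1 + z + 68/165z²
  so R(z) = 1 + z + 68/165z².

Boundary: |R(x)|=1, x<0.
x=-1.03: |R|=0.4072
R=1: x+68/165x²=0 ⇒ x=−165/68=-2.4265; min R=1−1/(4·68/165)=0.3934>−1
Confirm numerically:
  x=-1.858: |R|=0.56471 <1
  x=-1.755: |R|=0.51434 <1
  x=-1.465: |R|=0.41950 <1
  x=-1.042: |R|=0.40547 <1
  x=-2.708: |R|=1.31419 >1
  x=-2.460: |R|=1.03399 >1
Interval (-2.4265, 0).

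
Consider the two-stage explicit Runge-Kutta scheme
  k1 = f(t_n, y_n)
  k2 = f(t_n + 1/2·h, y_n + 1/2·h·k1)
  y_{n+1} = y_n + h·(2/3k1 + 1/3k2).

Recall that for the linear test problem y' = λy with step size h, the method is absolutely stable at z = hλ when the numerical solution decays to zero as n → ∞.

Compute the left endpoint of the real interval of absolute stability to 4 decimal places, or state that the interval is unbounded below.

z* = -6.0000.

Test eqn y'=λy, z=hλ:
  k1=λy_n ⇒ h·k1=z·y_n;  k2=λ(1+1/2z)y_n ⇒ h·k2=z(1+1/2z)y_n
  y_{n+1}/y_n = 1 + 2/3z + 1/3z(1+1/2z) = 1 + z + 1/6z²
  R(z) = 1 + z + 1/6z².

Find x<0 with |R(x)|<1.
x=-1.64: |R|=0.1917
R=1: x+1/6x²=0 ⇒ x=−6=-6.0000; min R=1−1/(4·1/6)=-0.5000>−1
Confirm numerically:
  x=-5.649: |R|=0.66953 <1
  x=-5.133: |R|=0.25828 <1
  x=-4.424: |R|=0.16204 <1
  x=-6.229: |R|=1.23774 >1
  x=-6.172: |R|=1.17693 >1
So |R|<1 on (-6.0000, 0).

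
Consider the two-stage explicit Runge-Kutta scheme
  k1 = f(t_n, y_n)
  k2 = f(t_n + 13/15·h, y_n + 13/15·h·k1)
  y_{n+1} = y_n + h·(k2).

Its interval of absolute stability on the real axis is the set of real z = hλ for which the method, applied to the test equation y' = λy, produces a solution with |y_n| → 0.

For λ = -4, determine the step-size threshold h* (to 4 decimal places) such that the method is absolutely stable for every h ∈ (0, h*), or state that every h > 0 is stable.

Set f=λy, z=hλ:
  k1=λy_n ⇒ h·k1=z·y_n;  k2=λ(1+13/15z)y_n ⇒ h·k2=z(1+13/15z)y_n
  y_{n+1}/y_n = 1 + z(1+13/15z) = 1 + z + 13/15z²
  so R(z) = 1 + z + 13/15z².

Find x<0 with |R(x)|<1.
x=-1.22: |R|=1.0699
R=1: x+13/15x²=0 ⇒ x=−15/13=-1.1538; min R=1−1/(4·13/15)=0.7115>−1
Confirm numerically:
  x=-1.004: |R|=0.86961 <1
  x=-0.738: |R|=0.73402 <1
  x=-0.622: |R|=0.71330 <1
  x=-1.663: |R|=1.73383 >1
  x=-1.437: |R|=1.35264 >1
  x=-1.224: |R|=1.07442 >1
So |R|<1 on (-1.1538, 0).

(-1.1538,0); λ=-4 ⇒ h* = (15/13)/4 = 0.2885.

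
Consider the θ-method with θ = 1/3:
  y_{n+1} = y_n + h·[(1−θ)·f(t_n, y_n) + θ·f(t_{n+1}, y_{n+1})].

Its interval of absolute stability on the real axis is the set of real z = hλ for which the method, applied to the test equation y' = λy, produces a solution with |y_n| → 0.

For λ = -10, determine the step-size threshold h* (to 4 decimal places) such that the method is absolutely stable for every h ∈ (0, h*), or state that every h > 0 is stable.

Test eqn y'=λy, z=hλ:
  y_{n+1} = y_n + z·[2/3·y_n + 1/3·y_{n+1}] ⇒ (1 − 1/3z)y_{n+1} = (1 + 2/3z)y_n
  so R(z) = (1 + 2/3z)/(1 − 1/3z).

Solve |R(x)|<1 on ℝ⁻.
x=-0.35: |R|=0.6866
R=−1: 1+2/3x = −1+1/3x ⇒ -1/3x=2 ⇒ x=2/(-1/3)=-6.0000
Confirm numerically:
  x=-5.729: |R|=0.96895 <1
  x=-5.683: |R|=0.96349 <1
  x=-3.366: |R|=0.58624 <1
  x=-6.178: |R|=1.01939 >1
  x=-6.075: |R|=1.00826 >1
Stable set (-6.0000, 0).

(-6.0000,0); λ=-10 ⇒ h* = (6)/10 = 0.6000.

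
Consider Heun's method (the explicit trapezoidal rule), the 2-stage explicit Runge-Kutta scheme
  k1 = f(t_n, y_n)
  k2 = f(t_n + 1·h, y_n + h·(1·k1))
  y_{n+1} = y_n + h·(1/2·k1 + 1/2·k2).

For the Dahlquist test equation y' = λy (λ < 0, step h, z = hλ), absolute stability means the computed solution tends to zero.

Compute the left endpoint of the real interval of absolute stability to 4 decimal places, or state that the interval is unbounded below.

z* = -2.0000.

Set f=λy, z=hλ:
  order 2, 2-stage ⇒ R(z)=1+z+z^2/2
  (e.g. R(-1.78)=0.80420, |R|=0.80420)

Solve |R(x)|<1 on ℝ⁻.
x=-1.78: |R|=0.8042
|R(-1.42)|=0.5882 |R(-1.13)|=0.5085 |R(-1)|=0.5000
Bisect:
  x_lo=-2.5867 |R|=1.7588  x_hi=-0.1742 |R|=0.8410
  mid=-1.38047 |R|=0.57238 →hi
  mid=-1.98359 |R|=0.98372 →hi
  mid=-2.28515 |R|=1.32580 →lo
  mid=-2.13437 |R|=1.14339 →lo
  mid=-2.05898 |R|=1.06071 →lo
  mid=-2.02128 |R|=1.02151 →lo
  mid=-2.00243 |R|=1.00244 →lo
  ...
  [-2.00008,-1.99993] ⇒ x*=-2.0000
Interval (-2.0000, 0).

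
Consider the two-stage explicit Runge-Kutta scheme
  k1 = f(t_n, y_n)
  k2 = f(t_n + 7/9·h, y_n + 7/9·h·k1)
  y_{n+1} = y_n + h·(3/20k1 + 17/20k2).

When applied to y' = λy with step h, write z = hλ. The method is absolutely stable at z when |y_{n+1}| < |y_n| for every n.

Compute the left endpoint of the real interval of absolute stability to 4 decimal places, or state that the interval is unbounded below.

left endpoint -1.5126.

On y'=λy, z=hλ:
  k1=λy_n ⇒ h·k1=z·y_n;  k2=λ(1+7/9z)y_n ⇒ h·k2=z(1+7/9z)y_n
  y_{n+1}/y_n = 1 + 3/20z + 17/20z(1+7/9z) = 1 + z + 119/180z²
  so R(z) = 1 + z + 119/180z².

Boundary: |R(x)|=1, x<0.
x=-0.43: |R|=0.6922
R=1: x+119/180x²=0 ⇒ x=−180/119=-1.5126; min R=1−1/(4·119/180)=0.6218>−1
Confirm numerically:
  x=-1.261: |R|=0.79025 <1
  x=-0.814: |R|=0.62405 <1
  x=-0.752: |R|=0.62186 <1
  x=-0.623: |R|=0.63360 <1
  x=-1.893: |R|=1.47606 >1
  x=-1.779: |R|=1.31331 >1
  x=-1.694: |R|=1.20315 >1
Interval (-1.5126, 0).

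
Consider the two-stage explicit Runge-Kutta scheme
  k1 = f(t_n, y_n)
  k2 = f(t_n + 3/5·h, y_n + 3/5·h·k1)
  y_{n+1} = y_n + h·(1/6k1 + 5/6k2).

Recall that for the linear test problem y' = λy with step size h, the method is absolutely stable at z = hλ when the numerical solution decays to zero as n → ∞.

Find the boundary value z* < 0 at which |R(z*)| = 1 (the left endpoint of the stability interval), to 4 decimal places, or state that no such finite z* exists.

Test eqn y'=λy, z=hλ:
  k1=λy_n ⇒ h·k1=z·y_n;  k2=λ(1+3/5z)y_n ⇒ h·k2=z(1+3/5z)y_n
  y_{n+1}/y_n = 1 + 1/6z + 5/6z(1+3/5z) = 1 + z + 1/2z²
  Hence R(z) = 1 + z + 1/2z².

Find x<0 with |R(x)|<1.
x=-1.52: |R|=0.6352
R=1: x+1/2x²=0 ⇒ x=−2=-2.0000; min R=1−1/(4·1/2)=0.5000>−1
Confirm numerically:
  x=-1.902: |R|=0.90680 <1
  x=-1.399: |R|=0.57960 <1
  x=-1.171: |R|=0.51462 <1
  x=-2.444: |R|=1.54257 >1
  x=-2.092: |R|=1.09623 >1
So |R|<1 on (-2.0000, 0).

z* = -2.0000.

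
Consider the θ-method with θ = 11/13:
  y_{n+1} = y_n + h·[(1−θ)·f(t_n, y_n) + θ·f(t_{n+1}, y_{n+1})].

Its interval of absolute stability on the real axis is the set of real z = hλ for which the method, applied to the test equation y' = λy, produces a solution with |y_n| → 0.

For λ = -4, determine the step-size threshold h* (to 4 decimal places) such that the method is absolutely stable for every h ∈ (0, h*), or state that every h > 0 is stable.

With y'=λy (z=hλ):
  y_{n+1} = y_n + z·[2/13·y_n + 11/13·y_{n+1}] ⇒ (1 − 11/13z)y_{n+1} = (1 + 2/13z)y_n
  so R(z) = (1 + 2/13z)/(1 − 11/13z).

Find x<0 with |R(x)|<1.
x=-0.64: |R|=0.5848
x=-2: |R|=0.2571
x=-10: |R|=0.0569
x=-100: |R|=0.1680
θ=11/13≥1/2 ⇒ |1+2/13x|<|1−11/13x| ∀x<0 ⇒ stable on all of ℝ⁻.

interval (−∞, 0). Any h>0 works for λ=-4.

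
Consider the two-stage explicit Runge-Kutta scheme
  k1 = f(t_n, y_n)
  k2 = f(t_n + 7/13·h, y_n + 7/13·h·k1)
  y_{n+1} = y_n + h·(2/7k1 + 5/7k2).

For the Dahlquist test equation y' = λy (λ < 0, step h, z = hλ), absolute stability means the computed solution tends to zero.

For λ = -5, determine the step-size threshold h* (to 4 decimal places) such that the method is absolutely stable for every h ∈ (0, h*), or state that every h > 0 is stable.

(-2.6000,0); λ=-5 ⇒ h* = (13/5)/5 = 0.5200.

With y'=λy (z=hλ):
  k1=λy_n ⇒ h·k1=z·y_n;  k2=λ(1+7/13z)y_n ⇒ h·k2=z(1+7/13z)y_n
  y_{n+1}/y_n = 1 + 2/7z + 5/7z(1+7/13z) = 1 + z + 5/13z²
  Hence R(z) = 1 + z + 5/13z².

Boundary: |R(x)|=1, x<0.
x=-0.45: |R|=0.6279
R=1: x+5/13x²=0 ⇒ x=−13/5=-2.6000; min R=1−1/(4·5/13)=0.3500>−1
Confirm numerically:
  x=-2.490: |R|=0.89465 <1
  x=-2.210: |R|=0.66850 <1
  x=-1.524: |R|=0.36930 <1
  x=-3.017: |R|=1.48388 >1
  x=-3.001: |R|=1.46285 >1
  x=-2.906: |R|=1.34201 >1
Interval (-2.6000, 0).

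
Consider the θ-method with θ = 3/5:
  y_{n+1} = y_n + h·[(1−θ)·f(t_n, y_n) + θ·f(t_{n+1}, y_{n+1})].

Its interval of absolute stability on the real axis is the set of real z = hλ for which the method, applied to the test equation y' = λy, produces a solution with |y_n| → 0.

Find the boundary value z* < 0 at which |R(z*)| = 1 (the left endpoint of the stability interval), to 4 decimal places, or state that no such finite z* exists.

With y'=λy (z=hλ):
  y_{n+1} = y_n + z·[2/5·y_n + 3/5·y_{n+1}] ⇒ (1 − 3/5z)y_{n+1} = (1 + 2/5z)y_n
  so R(z) = (1 + 2/5z)/(1 − 3/5z).

Solve |R(x)|<1 on ℝ⁻.
x=-0.88: |R|=0.4241
x=-2: |R|=0.0909
x=-10: |R|=0.4286
x=-100: |R|=0.6393
θ=3/5≥1/2 ⇒ |1+2/5x|<|1−3/5x| ∀x<0 ⇒ unbounded interval.

(−∞, 0) — no finite endpoint.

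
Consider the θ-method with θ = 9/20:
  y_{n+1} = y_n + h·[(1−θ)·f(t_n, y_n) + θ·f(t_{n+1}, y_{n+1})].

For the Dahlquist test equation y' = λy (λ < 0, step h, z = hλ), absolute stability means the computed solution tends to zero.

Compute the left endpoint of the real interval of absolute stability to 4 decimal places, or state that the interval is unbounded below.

left endpoint -20.0000.

On y'=λy, z=hλ:
  y_{n+1} = y_n + z·[11/20·y_n + 9/20·y_{n+1}] ⇒ (1 − 9/20z)y_{n+1} = (1 + 11/20z)y_n
  Hence R(z) = (1 + 11/20z)/(1 − 9/20z).

Need |R(x)|<1, x<0.
x=-0.65: |R|=0.4971
R=−1: 1+11/20x = −1+9/20x ⇒ -1/10x=2 ⇒ x=2/(-1/10)=-20.0000
Confirm numerically:
  x=-16.891: |R|=0.96385 <1
  x=-15.114: |R|=0.93737 <1
  x=-11.548: |R|=0.86360 <1
  x=-20.203: |R|=1.00201 >1
  x=-20.042: |R|=1.00042 >1
So |R|<1 on (-20.0000, 0).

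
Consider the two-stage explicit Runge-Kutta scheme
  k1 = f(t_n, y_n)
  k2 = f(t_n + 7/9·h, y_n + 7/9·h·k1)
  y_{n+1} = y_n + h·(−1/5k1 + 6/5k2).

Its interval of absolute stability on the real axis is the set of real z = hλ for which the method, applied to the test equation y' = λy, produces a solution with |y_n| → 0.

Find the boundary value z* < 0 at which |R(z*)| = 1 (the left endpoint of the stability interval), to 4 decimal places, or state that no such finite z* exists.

z* = -1.0714.

On y'=λy, z=hλ:
  k1=λy_n ⇒ h·k1=z·y_n;  k2=λ(1+7/9z)y_n ⇒ h·k2=z(1+7/9z)y_n
  y_{n+1}/y_n = 1 − 1/5z + 6/5z(1+7/9z) = 1 + z + 14/15z²
  ⇒ R(z) = 1 + z + 14/15z².

Solve |R(x)|<1 on ℝ⁻.
x=-0.93: |R|=0.8772
R=1: x+14/15x²=0 ⇒ x=−15/14=-1.0714; min R=1−1/(4·14/15)=0.7321>−1
Confirm numerically:
  x=-0.957: |R|=0.89779 <1
  x=-0.834: |R|=0.81519 <1
  x=-0.553: |R|=0.73242 <1
  x=-1.276: |R|=1.24363 >1
  x=-1.250: |R|=1.20833 >1
  x=-1.182: |R|=1.12198 >1
Stable set (-1.0714, 0).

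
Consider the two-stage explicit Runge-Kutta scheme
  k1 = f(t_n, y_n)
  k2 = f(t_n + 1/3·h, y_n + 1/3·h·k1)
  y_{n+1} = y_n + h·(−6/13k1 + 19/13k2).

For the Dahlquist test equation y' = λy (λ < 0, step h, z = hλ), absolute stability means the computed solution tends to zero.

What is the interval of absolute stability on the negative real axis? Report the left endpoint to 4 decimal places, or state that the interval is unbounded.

(-2.0526, 0).

With y'=λy (z=hλ):
  k1=λy_n ⇒ h·k1=z·y_n;  k2=λ(1+1/3z)y_n ⇒ h·k2=z(1+1/3z)y_n
  y_{n+1}/y_n = 1 − 6/13z + 19/13z(1+1/3z) = 1 + z + 19/39z²
  Hence R(z) = 1 + z + 19/39z².

Need |R(x)|<1, x<0.
x=-1.3: |R|=0.5233
R=1: x+19/39x²=0 ⇒ x=−39/19=-2.0526; min R=1−1/(4·19/39)=0.4868>−1
Confirm numerically:
  x=-1.677: |R|=0.69311 <1
  x=-1.397: |R|=0.55378 <1
  x=-1.336: |R|=0.53356 <1
  x=-0.847: |R|=0.50251 <1
  x=-2.161: |R|=1.11409 >1
  x=-2.077: |R|=1.02466 >1
So |R|<1 on (-2.0526, 0).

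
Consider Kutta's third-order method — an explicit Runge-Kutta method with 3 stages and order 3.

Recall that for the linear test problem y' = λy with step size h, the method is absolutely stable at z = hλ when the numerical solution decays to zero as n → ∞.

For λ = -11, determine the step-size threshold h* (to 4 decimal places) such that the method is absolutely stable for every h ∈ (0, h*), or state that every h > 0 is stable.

(-2.5127,0); λ=-11 ⇒ h* = 0.2284.

Set f=λy, z=hλ:
  order 3, 3-stage ⇒ R(z)=1+z+z^2/2+z^3/6
  (e.g. R(-1.41)=0.11685, |R|=0.11685)

Find x<0 with |R(x)|<1.
x=-1.41: |R|=0.1168
|R(-1.95)|=0.2846 |R(-1.16)|=0.2527 |R(-0.57)|=0.5616
Bisect:
  x_lo=-3.0536 |R|=2.1370  x_hi=-0.2550 |R|=0.7748
  mid=-1.65431 |R|=0.04051 →hi
  mid=-2.35397 |R|=0.75734 →hi
  mid=-2.70380 |R|=1.34290 →lo
  mid=-2.52888 |R|=1.02673 →lo
  mid=-2.44143 |R|=0.88652 →hi
  mid=-2.48515 |R|=0.95521 →hi
  mid=-2.50702 |R|=0.99061 →hi
  mid=-2.51795 |R|=1.00858 →lo
  mid=-2.51248 |R|=0.99957 →hi
  ...
  [-2.51283,-2.51266] ⇒ x*=-2.5127
So |R|<1 on (-2.5127, 0).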